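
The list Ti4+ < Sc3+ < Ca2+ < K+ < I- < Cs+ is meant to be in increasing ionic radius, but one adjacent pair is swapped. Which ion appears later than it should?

Cs+

The pair I-, Cs+ is the wrong way round — both have 54 electrons but Z(Cs)=55 > Z(I)=53, so Cs+ should be the smaller of the two. All other adjacent pairs agree with periodic trends, so Cs+ is the misplaced ion.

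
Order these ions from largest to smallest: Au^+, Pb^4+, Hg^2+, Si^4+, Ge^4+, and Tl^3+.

Si^4+ has 10 e⁻ (Z=14), Ge^4+ has 28 e⁻ (Z=32), Pb^4+ has 78 e⁻ (Z=82), Tl^3+ has 78 e⁻ (Z=81), Hg^2+ has 78 e⁻ (Z=80), Au^+ has 78 e⁻ (Z=79). Si^4+ < Ge^4+ (same group, 1 shell fewer); Ge^4+ < Pb^4+ (same group, period 4 vs 6); Pb^4+ < Tl^3+ (isoelectronic, higher Z=82 is smaller); Tl^3+ < Hg^2+ (isoelectronic, higher Z=81 is smaller); Hg^2+ < Au^+ (both 78 e⁻, Z=80>79).

Au^+ > Hg^2+ > Tl^3+ > Pb^4+ > Ge^4+ > Si^4+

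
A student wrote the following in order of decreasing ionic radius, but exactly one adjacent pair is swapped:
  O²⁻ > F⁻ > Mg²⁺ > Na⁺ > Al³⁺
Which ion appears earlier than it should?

The pair Mg²⁺, Na⁺ is the wrong way round — they are isoelectronic (10 e⁻) and Mg has more protons than Na (12 vs 11), making Mg²⁺ smaller. All other adjacent pairs agree with periodic trends, so Mg²⁺ is the misplaced ion.

Mg²⁺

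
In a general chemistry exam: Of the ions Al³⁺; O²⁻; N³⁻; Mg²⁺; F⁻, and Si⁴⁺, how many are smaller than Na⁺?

3

These species are isoelectronic with 10 electrons. The only difference is the number of protons: Si⁴⁺ (Z=14), Al³⁺ (Z=13), Mg²⁺ (Z=12), Na⁺ (Z=11), F⁻ (Z=9), O²⁻ (Z=8), N³⁻ (Z=7). The strongest nuclear pull (Si⁴⁺) gives the smallest ion.
Overall: Si⁴⁺ < Al³⁺ < Mg²⁺ < Na⁺ < F⁻ < O²⁻ < N³⁻. Na⁺ has 3 below it and 3 above. Count: 3.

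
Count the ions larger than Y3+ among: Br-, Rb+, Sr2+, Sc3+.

Tabulating Z and e⁻: Sc3+ has 18 e⁻ (Z=21), Y3+ has 36 e⁻ (Z=39), Sr2+ has 36 e⁻ (Z=38), Rb+ has 36 e⁻ (Z=37), Br- has 36 e⁻ (Z=35). Sc3+ < Y3+ (same group, period 4 vs 5); Y3+ < Sr2+ (both 36 e⁻, Z=39>38); Sr2+ < Rb+ (both 36 e⁻, Z=38>37); Rb+ < Br- (isoelectronic, higher Z=37 is smaller).
Placing each against Y3+: smaller — Sc3+; larger — Sr2+, Rb+, Br-. So 3 are larger.

3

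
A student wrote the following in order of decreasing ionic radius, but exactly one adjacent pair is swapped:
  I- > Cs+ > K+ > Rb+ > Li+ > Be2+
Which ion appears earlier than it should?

K+

Compare adjacent ions: same group and charge — period 4 sits above period 5, so K+ is smaller — yet in this decreasing list K+ sits before Rb+. Nothing else is reversed, so K+ should move one place to the right.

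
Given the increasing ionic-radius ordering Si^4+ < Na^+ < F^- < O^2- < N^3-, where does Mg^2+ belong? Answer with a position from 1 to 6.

2

All of these have 10 electrons (isoelectronic). With the same electron cloud, the ion with the most protons pulls it in tightest. Nuclear charges: Si^4+ (Z=14), Mg^2+ (Z=12), Na^+ (Z=11), F^- (Z=9), O^2- (Z=8), N^3- (Z=7). Highest Z is smallest.
Putting Mg^2+ in gives Si^4+ < Mg^2+ < Na^+ < F^- < O^2- < N^3-; it lands at slot 2.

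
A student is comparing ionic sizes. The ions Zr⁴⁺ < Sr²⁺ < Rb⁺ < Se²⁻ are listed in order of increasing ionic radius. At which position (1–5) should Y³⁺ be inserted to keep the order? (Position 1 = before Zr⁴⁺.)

2

Each ion has 36 electrons. The ranking follows nuclear charge in reverse — greater Z gives a smaller radius. Zr⁴⁺ (Z=40), Y³⁺ (Z=39), Sr²⁺ (Z=38), Rb⁺ (Z=37), Se²⁻ (Z=34).
Merged order: Zr⁴⁺ < Y³⁺ < Sr²⁺ < Rb⁺ < Se²⁻ — Y³⁺ is number 2.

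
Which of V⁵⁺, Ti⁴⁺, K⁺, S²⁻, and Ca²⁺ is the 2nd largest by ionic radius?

All of these have 18 electrons (isoelectronic). With the same electron cloud, the ion with the most protons pulls it in tightest. Nuclear charges: V⁵⁺ (Z=23), Ti⁴⁺ (Z=22), Ca²⁺ (Z=20), K⁺ (Z=19), S²⁻ (Z=16). Highest Z is smallest.
That gives V⁵⁺ < Ti⁴⁺ < Ca²⁺ < K⁺ < S²⁻. From the largest end, number 2 is K⁺.

K⁺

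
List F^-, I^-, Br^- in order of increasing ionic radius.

F^- < Br^- < I^-

Same group, same charge. Going down the group adds an extra shell of electrons, so the ion gets larger: F^- is highest in the group and smallest.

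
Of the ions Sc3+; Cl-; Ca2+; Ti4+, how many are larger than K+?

1

Each ion has 18 electrons. The ranking follows nuclear charge in reverse — greater Z gives a smaller radius. Ti4+ (Z=22), Sc3+ (Z=21), Ca2+ (Z=20), K+ (Z=19), Cl- (Z=17).
Overall: Ti4+ < Sc3+ < Ca2+ < K+ < Cl-. K+ has 3 below it and 1 above. Count: 1.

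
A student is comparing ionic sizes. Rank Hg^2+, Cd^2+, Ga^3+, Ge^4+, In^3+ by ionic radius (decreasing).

First list Z and electron count for each: Ge^4+ (Z=32, 28 e⁻), Ga^3+ (Z=31, 28 e⁻), In^3+ (Z=49, 46 e⁻), Cd^2+ (Z=48, 46 e⁻), Hg^2+ (Z=80, 78 e⁻). Ge^4+ < Ga^3+ (both 28 e⁻, Z=32>31); Ga^3+ < In^3+ (same group, 1 shell fewer); In^3+ < Cd^2+ (isoelectronic, higher Z=49 is smaller); Cd^2+ < Hg^2+ (same group, period 5 vs 6).

Hg^2+ > Cd^2+ > In^3+ > Ga^3+ > Ge^4+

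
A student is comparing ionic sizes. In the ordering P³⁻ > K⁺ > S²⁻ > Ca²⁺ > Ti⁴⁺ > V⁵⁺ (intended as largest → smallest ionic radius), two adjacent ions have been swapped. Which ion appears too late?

The pair K⁺, S²⁻ is the wrong way round — both have 18 electrons but Z(K)=19 > Z(S)=16, so K⁺ should be the smaller of the two. All other adjacent pairs agree with periodic trends, so S²⁻ is the misplaced ion.

S²⁻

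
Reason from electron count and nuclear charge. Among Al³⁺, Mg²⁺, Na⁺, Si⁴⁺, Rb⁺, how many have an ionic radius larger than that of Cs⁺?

0

Work out protons and electrons: Si⁴⁺ has 10 e⁻ (Z=14), Al³⁺ has 10 e⁻ (Z=13), Mg²⁺ has 10 e⁻ (Z=12), Na⁺ has 10 e⁻ (Z=11), Rb⁺ has 36 e⁻ (Z=37), Cs⁺ has 54 e⁻ (Z=55). Si⁴⁺ < Al³⁺ (both 10 e⁻, Z=14>13); Al³⁺ < Mg²⁺ (isoelectronic, higher Z=13 is smaller); Mg²⁺ < Na⁺ (both 10 e⁻, Z=12>11); Na⁺ < Rb⁺ (same group, period 3 vs 5); Rb⁺ < Cs⁺ (same group, period 5 vs 6).
Relative to Cs⁺, the ions that are larger are none. That's 0.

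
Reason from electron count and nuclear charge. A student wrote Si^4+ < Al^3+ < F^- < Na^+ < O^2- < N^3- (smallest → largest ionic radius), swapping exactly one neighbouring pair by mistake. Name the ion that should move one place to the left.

Scanning neighbour by neighbour, only F^-/Na^+ violates a trend: they are isoelectronic (10 e⁻) and Na has more protons than F (11 vs 9), making Na^+ smaller. That makes Na^+ the one sitting a position late relative to where it belongs.

Na^+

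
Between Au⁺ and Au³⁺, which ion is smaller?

Au³⁺

These are all Au ions. Removing more electrons (higher positive charge) pulls the remaining electrons in closer, so Au³⁺ is smallest and Au⁺ is largest.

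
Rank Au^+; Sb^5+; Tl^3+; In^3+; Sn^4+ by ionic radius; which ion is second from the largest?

Tabulating Z and e⁻: Sb^5+: 46 e⁻, Z=51, Sn^4+: 46 e⁻, Z=50, In^3+: 46 e⁻, Z=49, Tl^3+: 78 e⁻, Z=81, Au^+: 78 e⁻, Z=79. Sb^5+ < Sn^4+ (both 46 e⁻, Z=51>50); Sn^4+ < In^3+ (isoelectronic, higher Z=50 is smaller); In^3+ < Tl^3+ (same group, period 5 vs 6); Tl^3+ < Au^+ (both 78 e⁻, Z=81>79).
So the order is Sb^5+ < Sn^4+ < In^3+ < Tl^3+ < Au^+; the 2nd-largest ion is Tl^3+.

Tl^3+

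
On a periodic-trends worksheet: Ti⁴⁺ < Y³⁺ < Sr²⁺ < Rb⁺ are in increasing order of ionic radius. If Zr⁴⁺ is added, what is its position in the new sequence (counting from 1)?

2

Work out protons and electrons: Ti⁴⁺ (Z=22, 18 e⁻), Zr⁴⁺ (Z=40, 36 e⁻), Y³⁺ (Z=39, 36 e⁻), Sr²⁺ (Z=38, 36 e⁻), Rb⁺ (Z=37, 36 e⁻). Ti⁴⁺ < Zr⁴⁺ (same group, period 4 vs 5); Zr⁴⁺ < Y³⁺ (isoelectronic, higher Z=40 is smaller); Y³⁺ < Sr²⁺ (isoelectronic, higher Z=39 is smaller); Sr²⁺ < Rb⁺ (both 36 e⁻, Z=38>37).
With Zr⁴⁺ included the full order is Ti⁴⁺ < Zr⁴⁺ < Y³⁺ < Sr²⁺ < Rb⁺, so it takes position 2.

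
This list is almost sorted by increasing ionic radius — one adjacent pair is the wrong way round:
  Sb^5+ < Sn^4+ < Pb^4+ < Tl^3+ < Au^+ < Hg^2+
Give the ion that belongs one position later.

Au^+

Compare adjacent ions: Hg^2+ and Au^+ share 78 electrons; the higher nuclear charge on Hg (Z=80) contracts it more, so Hg^2+ < Au^+ — yet in this increasing list Au^+ sits before Hg^2+. Nothing else is reversed, so Au^+ should move one place to the right.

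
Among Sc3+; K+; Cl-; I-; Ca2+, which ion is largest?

Electron counts and nuclear charges: Sc3+: 18 e⁻, Z=21, Ca2+: 18 e⁻, Z=20, K+: 18 e⁻, Z=19, Cl-: 18 e⁻, Z=17, I-: 54 e⁻, Z=53. Sc3+ < Ca2+ (isoelectronic, higher Z=21 is smaller); Ca2+ < K+ (both 18 e⁻, Z=20>19); K+ < Cl- (both 18 e⁻, Z=19>17); Cl- < I- (same group, 2 shells fewer).

I-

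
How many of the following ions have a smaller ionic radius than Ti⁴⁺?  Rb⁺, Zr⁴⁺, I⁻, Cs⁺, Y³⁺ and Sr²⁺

0

Electron counts and nuclear charges: Ti⁴⁺ has 18 e⁻ (Z=22), Zr⁴⁺ has 36 e⁻ (Z=40), Y³⁺ has 36 e⁻ (Z=39), Sr²⁺ has 36 e⁻ (Z=38), Rb⁺ has 36 e⁻ (Z=37), Cs⁺ has 54 e⁻ (Z=55), I⁻ has 54 e⁻ (Z=53). Ti⁴⁺ < Zr⁴⁺ (same group, period 4 vs 5); Zr⁴⁺ < Y³⁺ (isoelectronic, higher Z=40 is smaller); Y³⁺ < Sr²⁺ (isoelectronic, higher Z=39 is smaller); Sr²⁺ < Rb⁺ (isoelectronic, higher Z=38 is smaller); Rb⁺ < Cs⁺ (same group, 1 shell fewer); Cs⁺ < I⁻ (isoelectronic, higher Z=55 is smaller).
Overall: Ti⁴⁺ < Zr⁴⁺ < Y³⁺ < Sr²⁺ < Rb⁺ < Cs⁺ < I⁻. Ti⁴⁺ has 0 below it and 6 above. So 0 are smaller.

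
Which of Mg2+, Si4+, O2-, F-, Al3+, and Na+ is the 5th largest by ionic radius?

Al3+

Each ion has 10 electrons. The ranking follows nuclear charge in reverse — greater Z gives a smaller radius. Si4+ (Z=14), Al3+ (Z=13), Mg2+ (Z=12), Na+ (Z=11), F- (Z=9), O2- (Z=8).
That gives Si4+ < Al3+ < Mg2+ < Na+ < F- < O2-. From the largest end, number 5 is Al3+.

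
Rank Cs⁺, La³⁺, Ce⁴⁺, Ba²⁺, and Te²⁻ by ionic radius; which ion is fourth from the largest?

Isoelectronic series (54 e⁻ each). Size is set by nuclear charge: more protons means a smaller ion. Ce⁴⁺ (Z=58), La³⁺ (Z=57), Ba²⁺ (Z=56), Cs⁺ (Z=55), Te²⁻ (Z=52).
Full ascending order: Ce⁴⁺ < La³⁺ < Ba²⁺ < Cs⁺ < Te²⁻. Counting from the largest, position 4 is La³⁺.

La³⁺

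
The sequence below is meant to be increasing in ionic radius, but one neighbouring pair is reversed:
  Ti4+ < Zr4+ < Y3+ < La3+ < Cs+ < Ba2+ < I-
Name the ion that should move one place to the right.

Cs+

The pair Cs+, Ba2+ is the wrong way round — both have 54 electrons but Z(Ba)=56 > Z(Cs)=55, so Ba2+ should be the smaller of the two. All other adjacent pairs agree with periodic trends, so Cs+ is the misplaced ion.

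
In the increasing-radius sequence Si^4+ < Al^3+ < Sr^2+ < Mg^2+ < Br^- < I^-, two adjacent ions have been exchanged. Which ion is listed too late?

Mg^2+

The pair Sr^2+, Mg^2+ is the wrong way round — same group and charge — period 3 sits above period 5, so Mg^2+ is smaller. All other adjacent pairs agree with periodic trends, so Mg^2+ is the misplaced ion.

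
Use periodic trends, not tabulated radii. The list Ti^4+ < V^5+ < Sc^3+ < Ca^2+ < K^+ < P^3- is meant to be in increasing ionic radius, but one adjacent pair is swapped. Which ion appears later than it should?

V^5+

The pair Ti^4+, V^5+ is the wrong way round — both have 18 electrons but Z(V)=23 > Z(Ti)=22, so V^5+ should be the smaller of the two. All other adjacent pairs agree with periodic trends, so V^5+ is the misplaced ion.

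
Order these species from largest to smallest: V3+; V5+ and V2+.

V2+ > V3+ > V5+

Same element, different charge: the more highly charged cation has fewer electrons and a greater effective nuclear charge per electron, making V5+ the smallest.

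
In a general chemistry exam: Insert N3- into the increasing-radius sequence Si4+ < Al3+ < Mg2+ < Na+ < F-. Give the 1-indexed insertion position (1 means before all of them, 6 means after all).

Isoelectronic series (10 e⁻ each). Size is set by nuclear charge: more protons means a smaller ion. Si4+ (Z=14), Al3+ (Z=13), Mg2+ (Z=12), Na+ (Z=11), F- (Z=9), N3- (Z=7).
Putting N3- in gives Si4+ < Al3+ < Mg2+ < Na+ < F- < N3-; it lands at slot 6.

6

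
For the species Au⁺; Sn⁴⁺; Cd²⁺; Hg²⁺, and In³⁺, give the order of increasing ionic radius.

Sn⁴⁺ < In³⁺ < Cd²⁺ < Hg²⁺ < Au⁺

Electron counts and nuclear charges: Sn⁴⁺: 46 e⁻, Z=50, In³⁺: 46 e⁻, Z=49, Cd²⁺: 46 e⁻, Z=48, Hg²⁺: 78 e⁻, Z=80, Au⁺: 78 e⁻, Z=79. Sn⁴⁺ < In³⁺ (isoelectronic, higher Z=50 is smaller); In³⁺ < Cd²⁺ (both 46 e⁻, Z=49>48); Cd²⁺ < Hg²⁺ (same group, 1 shell fewer); Hg²⁺ < Au⁺ (both 78 e⁻, Z=80>79).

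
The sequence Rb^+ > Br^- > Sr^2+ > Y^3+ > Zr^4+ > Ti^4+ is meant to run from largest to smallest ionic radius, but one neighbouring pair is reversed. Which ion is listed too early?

Rb^+

Compare adjacent ions: both have 36 electrons but Z(Rb)=37 > Z(Br)=35, so Rb^+ should be the smaller of the two — yet in this decreasing list Rb^+ sits before Br^-. Nothing else is reversed, so Rb^+ should move one place to the right.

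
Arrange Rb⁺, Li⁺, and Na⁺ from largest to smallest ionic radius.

Rb⁺ > Na⁺ > Li⁺

All are in the same group with charge +1. Radius grows down the group as n (the outermost shell) increases.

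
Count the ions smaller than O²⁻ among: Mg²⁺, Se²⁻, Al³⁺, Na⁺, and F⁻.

Tabulating Z and e⁻: Al³⁺: 10 e⁻, Z=13, Mg²⁺: 10 e⁻, Z=12, Na⁺: 10 e⁻, Z=11, F⁻: 10 e⁻, Z=9, O²⁻: 10 e⁻, Z=8, Se²⁻: 36 e⁻, Z=34. Al³⁺ < Mg²⁺ (both 10 e⁻, Z=13>12); Mg²⁺ < Na⁺ (isoelectronic, higher Z=12 is smaller); Na⁺ < F⁻ (both 10 e⁻, Z=11>9); F⁻ < O²⁻ (both 10 e⁻, Z=9>8); O²⁻ < Se²⁻ (same group, 2 shells fewer).
Ordering all of them (including O²⁻) by radius gives Al³⁺ < Mg²⁺ < Na⁺ < F⁻ < O²⁻ < Se²⁻. Count: 4.

4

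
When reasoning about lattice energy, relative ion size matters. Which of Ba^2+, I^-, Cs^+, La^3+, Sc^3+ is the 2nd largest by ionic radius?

Cs^+

Tabulating Z and e⁻: Sc^3+: 18 e⁻, Z=21, La^3+: 54 e⁻, Z=57, Ba^2+: 54 e⁻, Z=56, Cs^+: 54 e⁻, Z=55, I^-: 54 e⁻, Z=53. Sc^3+ < La^3+ (same group, 2 shells fewer); La^3+ < Ba^2+ (both 54 e⁻, Z=57>56); Ba^2+ < Cs^+ (isoelectronic, higher Z=56 is smaller); Cs^+ < I^- (both 54 e⁻, Z=55>53).
That gives Sc^3+ < La^3+ < Ba^2+ < Cs^+ < I^-. From the largest end, number 2 is Cs^+.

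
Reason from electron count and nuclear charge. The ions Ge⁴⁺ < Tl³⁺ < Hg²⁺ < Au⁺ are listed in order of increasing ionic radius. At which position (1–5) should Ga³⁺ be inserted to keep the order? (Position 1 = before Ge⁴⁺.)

2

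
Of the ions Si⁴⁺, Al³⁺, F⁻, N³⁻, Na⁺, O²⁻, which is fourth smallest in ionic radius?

All of these have 10 electrons (isoelectronic). With the same electron cloud, the ion with the most protons pulls it in tightest. Nuclear charges: Si⁴⁺ (Z=14), Al³⁺ (Z=13), Na⁺ (Z=11), F⁻ (Z=9), O²⁻ (Z=8), N³⁻ (Z=7). Highest Z is smallest.
So the order is Si⁴⁺ < Al³⁺ < Na⁺ < F⁻ < O²⁻ < N³⁻; the 4th-smallest ion is F⁻.

F⁻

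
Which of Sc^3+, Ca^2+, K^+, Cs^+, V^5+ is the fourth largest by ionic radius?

V^5+ has 18 e⁻ (Z=23), Sc^3+ has 18 e⁻ (Z=21), Ca^2+ has 18 e⁻ (Z=20), K^+ has 18 e⁻ (Z=19), Cs^+ has 54 e⁻ (Z=55). V^5+ < Sc^3+ (isoelectronic, higher Z=23 is smaller); Sc^3+ < Ca^2+ (both 18 e⁻, Z=21>20); Ca^2+ < K^+ (both 18 e⁻, Z=20>19); K^+ < Cs^+ (same group, 2 shells fewer).
Full ascending order: V^5+ < Sc^3+ < Ca^2+ < K^+ < Cs^+. Counting from the largest, position 4 is Sc^3+.

Sc^3+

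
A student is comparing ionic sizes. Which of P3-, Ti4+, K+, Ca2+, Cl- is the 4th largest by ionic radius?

Ca2+

All of these have 18 electrons (isoelectronic). With the same electron cloud, the ion with the most protons pulls it in tightest. Nuclear charges: Ti4+ (Z=22), Ca2+ (Z=20), K+ (Z=19), Cl- (Z=17), P3- (Z=15). Highest Z is smallest.
Ordering: Ti4+ < Ca2+ < K+ < Cl- < P3-. The 4th largest is Ca2+.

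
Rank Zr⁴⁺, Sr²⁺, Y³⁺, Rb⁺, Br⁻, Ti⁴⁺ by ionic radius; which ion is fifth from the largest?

Zr⁴⁺

Electron counts and nuclear charges: Ti⁴⁺ has 18 e⁻ (Z=22), Zr⁴⁺ has 36 e⁻ (Z=40), Y³⁺ has 36 e⁻ (Z=39), Sr²⁺ has 36 e⁻ (Z=38), Rb⁺ has 36 e⁻ (Z=37), Br⁻ has 36 e⁻ (Z=35). Ti⁴⁺ < Zr⁴⁺ (same group, period 4 vs 5); Zr⁴⁺ < Y³⁺ (both 36 e⁻, Z=40>39); Y³⁺ < Sr²⁺ (both 36 e⁻, Z=39>38); Sr²⁺ < Rb⁺ (both 36 e⁻, Z=38>37); Rb⁺ < Br⁻ (both 36 e⁻, Z=37>35).
Full ascending order: Ti⁴⁺ < Zr⁴⁺ < Y³⁺ < Sr²⁺ < Rb⁺ < Br⁻. Counting from the largest, position 5 is Zr⁴⁺.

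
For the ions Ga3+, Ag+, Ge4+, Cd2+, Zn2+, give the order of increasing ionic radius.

Work out protons and electrons: Ge4+: 28 e⁻, Z=32, Ga3+: 28 e⁻, Z=31, Zn2+: 28 e⁻, Z=30, Cd2+: 46 e⁻, Z=48, Ag+: 46 e⁻, Z=47. Ge4+ < Ga3+ (isoelectronic, higher Z=32 is smaller); Ga3+ < Zn2+ (isoelectronic, higher Z=31 is smaller); Zn2+ < Cd2+ (same group, 1 shell fewer); Cd2+ < Ag+ (both 46 e⁻, Z=48>47).

Ge4+ < Ga3+ < Zn2+ < Cd2+ < Ag+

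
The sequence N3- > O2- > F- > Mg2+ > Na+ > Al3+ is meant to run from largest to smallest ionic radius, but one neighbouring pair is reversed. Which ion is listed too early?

The pair Mg2+, Na+ is the wrong way round — they are isoelectronic (10 e⁻) and Mg has more protons than Na (12 vs 11), making Mg2+ smaller. All other adjacent pairs agree with periodic trends, so Mg2+ is the misplaced ion.

Mg2+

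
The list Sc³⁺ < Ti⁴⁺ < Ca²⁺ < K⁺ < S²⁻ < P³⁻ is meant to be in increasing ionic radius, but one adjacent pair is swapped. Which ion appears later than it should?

The pair Sc³⁺, Ti⁴⁺ is the wrong way round — they are isoelectronic (18 e⁻) and Ti has more protons than Sc (22 vs 21), making Ti⁴⁺ smaller. All other adjacent pairs agree with periodic trends, so Ti⁴⁺ is the misplaced ion.

Ti⁴⁺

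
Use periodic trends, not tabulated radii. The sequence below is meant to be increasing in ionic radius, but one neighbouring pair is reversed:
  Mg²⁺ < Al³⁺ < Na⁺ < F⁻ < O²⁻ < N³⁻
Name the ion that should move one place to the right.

Mg²⁺

Compare adjacent ions: both have 10 electrons but Z(Al)=13 > Z(Mg)=12, so Al³⁺ should be the smaller of the two — yet in this increasing list Mg²⁺ sits before Al³⁺. Nothing else is reversed, so Mg²⁺ should move one place to the right.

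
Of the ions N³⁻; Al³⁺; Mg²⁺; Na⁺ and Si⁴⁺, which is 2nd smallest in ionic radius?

Al³⁺

All of these have 10 electrons (isoelectronic). With the same electron cloud, the ion with the most protons pulls it in tightest. Nuclear charges: Si⁴⁺ (Z=14), Al³⁺ (Z=13), Mg²⁺ (Z=12), Na⁺ (Z=11), N³⁻ (Z=7). Highest Z is smallest.
So the order is Si⁴⁺ < Al³⁺ < Mg²⁺ < Na⁺ < N³⁻; the 2nd-smallest ion is Al³⁺.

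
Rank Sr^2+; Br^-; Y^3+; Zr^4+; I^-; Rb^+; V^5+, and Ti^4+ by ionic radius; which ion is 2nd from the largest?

Br^-

Tabulating Z and e⁻: V^5+ (Z=23, 18 e⁻), Ti^4+ (Z=22, 18 e⁻), Zr^4+ (Z=40, 36 e⁻), Y^3+ (Z=39, 36 e⁻), Sr^2+ (Z=38, 36 e⁻), Rb^+ (Z=37, 36 e⁻), Br^- (Z=35, 36 e⁻), I^- (Z=53, 54 e⁻). V^5+ < Ti^4+ (isoelectronic, higher Z=23 is smaller); Ti^4+ < Zr^4+ (same group, period 4 vs 5); Zr^4+ < Y^3+ (both 36 e⁻, Z=40>39); Y^3+ < Sr^2+ (isoelectronic, higher Z=39 is smaller); Sr^2+ < Rb^+ (both 36 e⁻, Z=38>37); Rb^+ < Br^- (isoelectronic, higher Z=37 is smaller); Br^- < I^- (same group, 1 shell fewer).
That gives V^5+ < Ti^4+ < Zr^4+ < Y^3+ < Sr^2+ < Rb^+ < Br^- < I^-. From the largest end, number 2 is Br^-.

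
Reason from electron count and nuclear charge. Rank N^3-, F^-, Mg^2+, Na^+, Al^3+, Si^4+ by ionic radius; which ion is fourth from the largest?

Mg^2+

Isoelectronic series (10 e⁻ each). Size is set by nuclear charge: more protons means a smaller ion. Si^4+ (Z=14), Al^3+ (Z=13), Mg^2+ (Z=12), Na^+ (Z=11), F^- (Z=9), N^3- (Z=7).
Ordering: Si^4+ < Al^3+ < Mg^2+ < Na^+ < F^- < N^3-. The fourth largest is Mg^2+.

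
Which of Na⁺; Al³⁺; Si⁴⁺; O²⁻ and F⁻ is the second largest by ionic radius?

Isoelectronic series (10 e⁻ each). Size is set by nuclear charge: more protons means a smaller ion. Si⁴⁺ (Z=14), Al³⁺ (Z=13), Na⁺ (Z=11), F⁻ (Z=9), O²⁻ (Z=8).
That gives Si⁴⁺ < Al³⁺ < Na⁺ < F⁻ < O²⁻. From the largest end, number 2 is F⁻.

F⁻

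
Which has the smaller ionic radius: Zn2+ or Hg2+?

Zn2+

All are in the same group with charge +2. Radius grows down the group as n (the outermost shell) increases.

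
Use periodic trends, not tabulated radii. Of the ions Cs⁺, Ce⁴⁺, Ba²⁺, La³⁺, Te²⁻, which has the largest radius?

Each ion has 54 electrons. The ranking follows nuclear charge in reverse — greater Z gives a smaller radius. Ce⁴⁺ (Z=58), La³⁺ (Z=57), Ba²⁺ (Z=56), Cs⁺ (Z=55), Te²⁻ (Z=52).

Te²⁻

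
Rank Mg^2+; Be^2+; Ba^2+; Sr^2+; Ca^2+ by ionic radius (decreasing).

Same group, same charge. Going down the group adds an extra shell of electrons, so the ion gets larger: Be^2+ is highest in the group and smallest.

Ba^2+ > Sr^2+ > Ca^2+ > Mg^2+ > Be^2+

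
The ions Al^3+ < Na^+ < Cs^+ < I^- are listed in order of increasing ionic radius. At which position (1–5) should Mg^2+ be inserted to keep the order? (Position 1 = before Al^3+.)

Work out protons and electrons: Al^3+: 10 e⁻, Z=13, Mg^2+: 10 e⁻, Z=12, Na^+: 10 e⁻, Z=11, Cs^+: 54 e⁻, Z=55, I^-: 54 e⁻, Z=53. Al^3+ < Mg^2+ (both 10 e⁻, Z=13>12); Mg^2+ < Na^+ (isoelectronic, higher Z=12 is smaller); Na^+ < Cs^+ (same group, 3 shells fewer); Cs^+ < I^- (isoelectronic, higher Z=55 is smaller).
Putting Mg^2+ in gives Al^3+ < Mg^2+ < Na^+ < Cs^+ < I^-; it lands at slot 2.

2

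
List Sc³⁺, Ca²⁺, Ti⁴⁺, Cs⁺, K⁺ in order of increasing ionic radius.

First list Z and electron count for each: Ti⁴⁺: 18 e⁻, Z=22, Sc³⁺: 18 e⁻, Z=21, Ca²⁺: 18 e⁻, Z=20, K⁺: 18 e⁻, Z=19, Cs⁺: 54 e⁻, Z=55. Ti⁴⁺ < Sc³⁺ (both 18 e⁻, Z=22>21); Sc³⁺ < Ca²⁺ (both 18 e⁻, Z=21>20); Ca²⁺ < K⁺ (both 18 e⁻, Z=20>19); K⁺ < Cs⁺ (same group, period 4 vs 6).

Ti⁴⁺ < Sc³⁺ < Ca²⁺ < K⁺ < Cs⁺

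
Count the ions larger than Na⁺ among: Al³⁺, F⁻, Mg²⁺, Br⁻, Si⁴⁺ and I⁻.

3

Si⁴⁺ has 10 e⁻ (Z=14), Al³⁺ has 10 e⁻ (Z=13), Mg²⁺ has 10 e⁻ (Z=12), Na⁺ has 10 e⁻ (Z=11), F⁻ has 10 e⁻ (Z=9), Br⁻ has 36 e⁻ (Z=35), I⁻ has 54 e⁻ (Z=53). Si⁴⁺ < Al³⁺ (isoelectronic, higher Z=14 is smaller); Al³⁺ < Mg²⁺ (both 10 e⁻, Z=13>12); Mg²⁺ < Na⁺ (isoelectronic, higher Z=12 is smaller); Na⁺ < F⁻ (isoelectronic, higher Z=11 is smaller); F⁻ < Br⁻ (same group, period 2 vs 4); Br⁻ < I⁻ (same group, period 4 vs 5).
Ordering all of them (including Na⁺) by radius gives Si⁴⁺ < Al³⁺ < Mg²⁺ < Na⁺ < F⁻ < Br⁻ < I⁻. That's 3.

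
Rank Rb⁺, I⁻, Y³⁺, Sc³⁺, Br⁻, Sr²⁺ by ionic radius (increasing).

Tabulating Z and e⁻: Sc³⁺ has 18 e⁻ (Z=21), Y³⁺ has 36 e⁻ (Z=39), Sr²⁺ has 36 e⁻ (Z=38), Rb⁺ has 36 e⁻ (Z=37), Br⁻ has 36 e⁻ (Z=35), I⁻ has 54 e⁻ (Z=53). Sc³⁺ < Y³⁺ (same group, 1 shell fewer); Y³⁺ < Sr²⁺ (isoelectronic, higher Z=39 is smaller); Sr²⁺ < Rb⁺ (both 36 e⁻, Z=38>37); Rb⁺ < Br⁻ (isoelectronic, higher Z=37 is smaller); Br⁻ < I⁻ (same group, period 4 vs 5).

Sc³⁺ < Y³⁺ < Sr²⁺ < Rb⁺ < Br⁻ < I⁻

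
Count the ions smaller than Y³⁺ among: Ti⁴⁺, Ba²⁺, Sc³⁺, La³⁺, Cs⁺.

Electron counts and nuclear charges: Ti⁴⁺: 18 e⁻, Z=22, Sc³⁺: 18 e⁻, Z=21, Y³⁺: 36 e⁻, Z=39, La³⁺: 54 e⁻, Z=57, Ba²⁺: 54 e⁻, Z=56, Cs⁺: 54 e⁻, Z=55. Ti⁴⁺ < Sc³⁺ (both 18 e⁻, Z=22>21); Sc³⁺ < Y³⁺ (same group, 1 shell fewer); Y³⁺ < La³⁺ (same group, 1 shell fewer); La³⁺ < Ba²⁺ (both 54 e⁻, Z=57>56); Ba²⁺ < Cs⁺ (isoelectronic, higher Z=56 is smaller).
Overall: Ti⁴⁺ < Sc³⁺ < Y³⁺ < La³⁺ < Ba²⁺ < Cs⁺. Y³⁺ has 2 below it and 3 above. So 2 are smaller.

2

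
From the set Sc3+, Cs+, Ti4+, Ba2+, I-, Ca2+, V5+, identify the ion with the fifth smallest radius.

Tabulating Z and e⁻: V5+ has 18 e⁻ (Z=23), Ti4+ has 18 e⁻ (Z=22), Sc3+ has 18 e⁻ (Z=21), Ca2+ has 18 e⁻ (Z=20), Ba2+ has 54 e⁻ (Z=56), Cs+ has 54 e⁻ (Z=55), I- has 54 e⁻ (Z=53). V5+ < Ti4+ (both 18 e⁻, Z=23>22); Ti4+ < Sc3+ (both 18 e⁻, Z=22>21); Sc3+ < Ca2+ (isoelectronic, higher Z=21 is smaller); Ca2+ < Ba2+ (same group, period 4 vs 6); Ba2+ < Cs+ (isoelectronic, higher Z=56 is smaller); Cs+ < I- (both 54 e⁻, Z=55>53).
That gives V5+ < Ti4+ < Sc3+ < Ca2+ < Ba2+ < Cs+ < I-. From the smallest end, number 5 is Ba2+.

Ba2+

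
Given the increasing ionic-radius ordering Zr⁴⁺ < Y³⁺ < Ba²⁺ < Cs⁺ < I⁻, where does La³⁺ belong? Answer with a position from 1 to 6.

Zr⁴⁺: 36 e⁻, Z=40, Y³⁺: 36 e⁻, Z=39, La³⁺: 54 e⁻, Z=57, Ba²⁺: 54 e⁻, Z=56, Cs⁺: 54 e⁻, Z=55, I⁻: 54 e⁻, Z=53. Zr⁴⁺ < Y³⁺ (isoelectronic, higher Z=40 is smaller); Y³⁺ < La³⁺ (same group, period 5 vs 6); La³⁺ < Ba²⁺ (isoelectronic, higher Z=57 is smaller); Ba²⁺ < Cs⁺ (both 54 e⁻, Z=56>55); Cs⁺ < I⁻ (both 54 e⁻, Z=55>53).
The complete sequence is Zr⁴⁺ < Y³⁺ < La³⁺ < Ba²⁺ < Cs⁺ < I⁻. La³⁺ sits at position 3.

3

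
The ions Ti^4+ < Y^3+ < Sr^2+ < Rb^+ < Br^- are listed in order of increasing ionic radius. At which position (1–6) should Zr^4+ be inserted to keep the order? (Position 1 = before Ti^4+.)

Ti^4+: 18 e⁻, Z=22, Zr^4+: 36 e⁻, Z=40, Y^3+: 36 e⁻, Z=39, Sr^2+: 36 e⁻, Z=38, Rb^+: 36 e⁻, Z=37, Br^-: 36 e⁻, Z=35. Ti^4+ < Zr^4+ (same group, period 4 vs 5); Zr^4+ < Y^3+ (isoelectronic, higher Z=40 is smaller); Y^3+ < Sr^2+ (both 36 e⁻, Z=39>38); Sr^2+ < Rb^+ (both 36 e⁻, Z=38>37); Rb^+ < Br^- (both 36 e⁻, Z=37>35).
The complete sequence is Ti^4+ < Zr^4+ < Y^3+ < Sr^2+ < Rb^+ < Br^-. Zr^4+ sits at position 2.

2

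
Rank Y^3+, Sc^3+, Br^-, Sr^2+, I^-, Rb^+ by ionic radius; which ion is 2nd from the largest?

Br^-

Electron counts and nuclear charges: Sc^3+: 18 e⁻, Z=21, Y^3+: 36 e⁻, Z=39, Sr^2+: 36 e⁻, Z=38, Rb^+: 36 e⁻, Z=37, Br^-: 36 e⁻, Z=35, I^-: 54 e⁻, Z=53. Sc^3+ < Y^3+ (same group, period 4 vs 5); Y^3+ < Sr^2+ (isoelectronic, higher Z=39 is smaller); Sr^2+ < Rb^+ (isoelectronic, higher Z=38 is smaller); Rb^+ < Br^- (both 36 e⁻, Z=37>35); Br^- < I^- (same group, period 4 vs 5).
Full ascending order: Sc^3+ < Y^3+ < Sr^2+ < Rb^+ < Br^- < I^-. Counting from the largest, position 2 is Br^-.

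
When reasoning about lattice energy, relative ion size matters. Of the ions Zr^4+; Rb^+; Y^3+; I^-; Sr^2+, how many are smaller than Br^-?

Work out protons and electrons: Zr^4+ has 36 e⁻ (Z=40), Y^3+ has 36 e⁻ (Z=39), Sr^2+ has 36 e⁻ (Z=38), Rb^+ has 36 e⁻ (Z=37), Br^- has 36 e⁻ (Z=35), I^- has 54 e⁻ (Z=53). Zr^4+ < Y^3+ (isoelectronic, higher Z=40 is smaller); Y^3+ < Sr^2+ (isoelectronic, higher Z=39 is smaller); Sr^2+ < Rb^+ (isoelectronic, higher Z=38 is smaller); Rb^+ < Br^- (both 36 e⁻, Z=37>35); Br^- < I^- (same group, 1 shell fewer).
Ordering all of them (including Br^-) by radius gives Zr^4+ < Y^3+ < Sr^2+ < Rb^+ < Br^- < I^-. That's 4.

4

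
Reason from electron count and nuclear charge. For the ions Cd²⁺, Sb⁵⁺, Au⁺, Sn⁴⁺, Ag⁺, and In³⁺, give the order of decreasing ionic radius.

First list Z and electron count for each: Sb⁵⁺ (Z=51, 46 e⁻), Sn⁴⁺ (Z=50, 46 e⁻), In³⁺ (Z=49, 46 e⁻), Cd²⁺ (Z=48, 46 e⁻), Ag⁺ (Z=47, 46 e⁻), Au⁺ (Z=79, 78 e⁻). Sb⁵⁺ < Sn⁴⁺ (isoelectronic, higher Z=51 is smaller); Sn⁴⁺ < In³⁺ (both 46 e⁻, Z=50>49); In³⁺ < Cd²⁺ (isoelectronic, higher Z=49 is smaller); Cd²⁺ < Ag⁺ (both 46 e⁻, Z=48>47); Ag⁺ < Au⁺ (same group, 1 shell fewer).

Au⁺ > Ag⁺ > Cd²⁺ > In³⁺ > Sn⁴⁺ > Sb⁵⁺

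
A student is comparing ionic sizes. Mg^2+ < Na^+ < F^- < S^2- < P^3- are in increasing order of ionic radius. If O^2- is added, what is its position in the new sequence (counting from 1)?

4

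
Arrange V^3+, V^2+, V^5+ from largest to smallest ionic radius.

V^2+ > V^3+ > V^5+

These are all V ions. Removing more electrons (higher positive charge) pulls the remaining electrons in closer, so V^5+ is smallest and V^2+ is largest.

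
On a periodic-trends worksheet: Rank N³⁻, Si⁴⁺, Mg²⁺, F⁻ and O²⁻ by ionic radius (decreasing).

N³⁻ > O²⁻ > F⁻ > Mg²⁺ > Si⁴⁺

All of these have 10 electrons (isoelectronic). With the same electron cloud, the ion with the most protons pulls it in tightest. Nuclear charges: Si⁴⁺ (Z=14), Mg²⁺ (Z=12), F⁻ (Z=9), O²⁻ (Z=8), N³⁻ (Z=7). Highest Z is smallest.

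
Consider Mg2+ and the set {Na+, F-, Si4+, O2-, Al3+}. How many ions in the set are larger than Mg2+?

Each ion has 10 electrons. The ranking follows nuclear charge in reverse — greater Z gives a smaller radius. Si4+ (Z=14), Al3+ (Z=13), Mg2+ (Z=12), Na+ (Z=11), F- (Z=9), O2- (Z=8).
Ordering all of them (including Mg2+) by radius gives Si4+ < Al3+ < Mg2+ < Na+ < F- < O2-. Count: 3.

3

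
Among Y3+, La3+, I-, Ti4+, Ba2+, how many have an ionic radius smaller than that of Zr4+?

First list Z and electron count for each: Ti4+ (Z=22, 18 e⁻), Zr4+ (Z=40, 36 e⁻), Y3+ (Z=39, 36 e⁻), La3+ (Z=57, 54 e⁻), Ba2+ (Z=56, 54 e⁻), I- (Z=53, 54 e⁻). Ti4+ < Zr4+ (same group, 1 shell fewer); Zr4+ < Y3+ (isoelectronic, higher Z=40 is smaller); Y3+ < La3+ (same group, 1 shell fewer); La3+ < Ba2+ (both 54 e⁻, Z=57>56); Ba2+ < I- (both 54 e⁻, Z=56>53).
Placing each against Zr4+: smaller — Ti4+; larger — Y3+, La3+, Ba2+, I-. That's 1.

1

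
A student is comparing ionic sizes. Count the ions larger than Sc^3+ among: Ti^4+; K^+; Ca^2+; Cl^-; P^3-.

Isoelectronic series (18 e⁻ each). Size is set by nuclear charge: more protons means a smaller ion. Ti^4+ (Z=22), Sc^3+ (Z=21), Ca^2+ (Z=20), K^+ (Z=19), Cl^- (Z=17), P^3- (Z=15).
Overall: Ti^4+ < Sc^3+ < Ca^2+ < K^+ < Cl^- < P^3-. Sc^3+ has 1 below it and 4 above. That's 4.

4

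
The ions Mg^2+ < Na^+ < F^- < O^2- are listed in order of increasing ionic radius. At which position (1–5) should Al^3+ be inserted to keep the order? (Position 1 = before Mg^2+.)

1

Isoelectronic series (10 e⁻ each). Size is set by nuclear charge: more protons means a smaller ion. Al^3+ (Z=13), Mg^2+ (Z=12), Na^+ (Z=11), F^- (Z=9), O^2- (Z=8).
Merged order: Al^3+ < Mg^2+ < Na^+ < F^- < O^2- — Al^3+ is number 1.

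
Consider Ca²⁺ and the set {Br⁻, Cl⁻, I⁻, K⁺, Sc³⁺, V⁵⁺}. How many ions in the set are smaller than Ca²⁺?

Electron counts and nuclear charges: V⁵⁺ has 18 e⁻ (Z=23), Sc³⁺ has 18 e⁻ (Z=21), Ca²⁺ has 18 e⁻ (Z=20), K⁺ has 18 e⁻ (Z=19), Cl⁻ has 18 e⁻ (Z=17), Br⁻ has 36 e⁻ (Z=35), I⁻ has 54 e⁻ (Z=53). V⁵⁺ < Sc³⁺ (both 18 e⁻, Z=23>21); Sc³⁺ < Ca²⁺ (isoelectronic, higher Z=21 is smaller); Ca²⁺ < K⁺ (both 18 e⁻, Z=20>19); K⁺ < Cl⁻ (both 18 e⁻, Z=19>17); Cl⁻ < Br⁻ (same group, 1 shell fewer); Br⁻ < I⁻ (same group, period 4 vs 5).
Placing each against Ca²⁺: smaller — V⁵⁺, Sc³⁺; larger — K⁺, Cl⁻, Br⁻, I⁻. That's 2.

2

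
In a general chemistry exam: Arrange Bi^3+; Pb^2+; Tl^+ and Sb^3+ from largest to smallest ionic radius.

Tabulating Z and e⁻: Sb^3+ (Z=51, 48 e⁻), Bi^3+ (Z=83, 80 e⁻), Pb^2+ (Z=82, 80 e⁻), Tl^+ (Z=81, 80 e⁻). Sb^3+ < Bi^3+ (same group, 1 shell fewer); Bi^3+ < Pb^2+ (isoelectronic, higher Z=83 is smaller); Pb^2+ < Tl^+ (isoelectronic, higher Z=82 is smaller).

Tl^+ > Pb^2+ > Bi^3+ > Sb^3+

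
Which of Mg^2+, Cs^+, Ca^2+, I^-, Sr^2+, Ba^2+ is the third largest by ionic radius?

Work out protons and electrons: Mg^2+ has 10 e⁻ (Z=12), Ca^2+ has 18 e⁻ (Z=20), Sr^2+ has 36 e⁻ (Z=38), Ba^2+ has 54 e⁻ (Z=56), Cs^+ has 54 e⁻ (Z=55), I^- has 54 e⁻ (Z=53). Mg^2+ < Ca^2+ (same group, 1 shell fewer); Ca^2+ < Sr^2+ (same group, period 4 vs 5); Sr^2+ < Ba^2+ (same group, 1 shell fewer); Ba^2+ < Cs^+ (isoelectronic, higher Z=56 is smaller); Cs^+ < I^- (both 54 e⁻, Z=55>53).
That gives Mg^2+ < Ca^2+ < Sr^2+ < Ba^2+ < Cs^+ < I^-. From the largest end, number 3 is Ba^2+.

Ba^2+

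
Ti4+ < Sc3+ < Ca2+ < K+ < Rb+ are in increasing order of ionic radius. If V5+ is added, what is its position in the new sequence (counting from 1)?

Tabulating Z and e⁻: V5+ has 18 e⁻ (Z=23), Ti4+ has 18 e⁻ (Z=22), Sc3+ has 18 e⁻ (Z=21), Ca2+ has 18 e⁻ (Z=20), K+ has 18 e⁻ (Z=19), Rb+ has 36 e⁻ (Z=37). V5+ < Ti4+ (both 18 e⁻, Z=23>22); Ti4+ < Sc3+ (isoelectronic, higher Z=22 is smaller); Sc3+ < Ca2+ (isoelectronic, higher Z=21 is smaller); Ca2+ < K+ (both 18 e⁻, Z=20>19); K+ < Rb+ (same group, 1 shell fewer).
The complete sequence is V5+ < Ti4+ < Sc3+ < Ca2+ < K+ < Rb+. V5+ sits at position 1.

1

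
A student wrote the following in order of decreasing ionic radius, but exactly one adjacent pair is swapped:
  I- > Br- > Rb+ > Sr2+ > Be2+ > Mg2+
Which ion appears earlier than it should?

Be2+

Scanning neighbour by neighbour, only Be2+/Mg2+ violates a trend: Be2+ and Mg2+ are in one column with the same charge; the lighter period-2 ion has one fewer shell and is smaller. That makes Be2+ the one sitting a position early relative to where it belongs.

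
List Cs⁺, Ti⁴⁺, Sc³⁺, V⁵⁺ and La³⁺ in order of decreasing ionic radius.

Cs⁺ > La³⁺ > Sc³⁺ > Ti⁴⁺ > V⁵⁺

V⁵⁺ (Z=23, 18 e⁻), Ti⁴⁺ (Z=22, 18 e⁻), Sc³⁺ (Z=21, 18 e⁻), La³⁺ (Z=57, 54 e⁻), Cs⁺ (Z=55, 54 e⁻). V⁵⁺ < Ti⁴⁺ (isoelectronic, higher Z=23 is smaller); Ti⁴⁺ < Sc³⁺ (both 18 e⁻, Z=22>21); Sc³⁺ < La³⁺ (same group, 2 shells fewer); La³⁺ < Cs⁺ (both 54 e⁻, Z=57>55).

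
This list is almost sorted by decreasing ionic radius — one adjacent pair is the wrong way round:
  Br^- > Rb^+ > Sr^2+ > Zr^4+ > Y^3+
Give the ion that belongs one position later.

Zr^4+

Check each adjacent pair. Zr^4+ and Y^3+ are reversed: both have 36 electrons but Z(Zr)=40 > Z(Y)=39, so Zr^4+ should be the smaller of the two. No other neighbouring pair contradicts the periodic trends, so Zr^4+ is the ion listed too early.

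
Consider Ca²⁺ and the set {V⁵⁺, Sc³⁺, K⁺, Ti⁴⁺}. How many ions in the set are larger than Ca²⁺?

1

Each ion has 18 electrons. The ranking follows nuclear charge in reverse — greater Z gives a smaller radius. V⁵⁺ (Z=23), Ti⁴⁺ (Z=22), Sc³⁺ (Z=21), Ca²⁺ (Z=20), K⁺ (Z=19).
Overall: V⁵⁺ < Ti⁴⁺ < Sc³⁺ < Ca²⁺ < K⁺. Ca²⁺ has 3 below it and 1 above. So 1 is larger.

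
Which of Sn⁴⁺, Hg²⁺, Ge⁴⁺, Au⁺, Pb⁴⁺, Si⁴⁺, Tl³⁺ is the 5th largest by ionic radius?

Sn⁴⁺

Tabulating Z and e⁻: Si⁴⁺ (Z=14, 10 e⁻), Ge⁴⁺ (Z=32, 28 e⁻), Sn⁴⁺ (Z=50, 46 e⁻), Pb⁴⁺ (Z=82, 78 e⁻), Tl³⁺ (Z=81, 78 e⁻), Hg²⁺ (Z=80, 78 e⁻), Au⁺ (Z=79, 78 e⁻). Si⁴⁺ < Ge⁴⁺ (same group, period 3 vs 4); Ge⁴⁺ < Sn⁴⁺ (same group, period 4 vs 5); Sn⁴⁺ < Pb⁴⁺ (same group, period 5 vs 6); Pb⁴⁺ < Tl³⁺ (both 78 e⁻, Z=82>81); Tl³⁺ < Hg²⁺ (isoelectronic, higher Z=81 is smaller); Hg²⁺ < Au⁺ (both 78 e⁻, Z=80>79).
So the order is Si⁴⁺ < Ge⁴⁺ < Sn⁴⁺ < Pb⁴⁺ < Tl³⁺ < Hg²⁺ < Au⁺; the 5th-largest ion is Sn⁴⁺.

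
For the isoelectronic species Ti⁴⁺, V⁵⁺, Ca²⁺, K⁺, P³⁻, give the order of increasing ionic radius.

All of these have 18 electrons (isoelectronic). With the same electron cloud, the ion with the most protons pulls it in tightest. Nuclear charges: V⁵⁺ (Z=23), Ti⁴⁺ (Z=22), Ca²⁺ (Z=20), K⁺ (Z=19), P³⁻ (Z=15). Highest Z is smallest.

V⁵⁺ < Ti⁴⁺ < Ca²⁺ < K⁺ < P³⁻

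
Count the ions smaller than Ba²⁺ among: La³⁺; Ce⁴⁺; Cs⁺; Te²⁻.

2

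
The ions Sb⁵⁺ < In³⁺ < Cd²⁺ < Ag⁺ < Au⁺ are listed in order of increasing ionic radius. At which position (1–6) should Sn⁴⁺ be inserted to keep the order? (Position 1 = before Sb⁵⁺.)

2

Sb⁵⁺: 46 e⁻, Z=51, Sn⁴⁺: 46 e⁻, Z=50, In³⁺: 46 e⁻, Z=49, Cd²⁺: 46 e⁻, Z=48, Ag⁺: 46 e⁻, Z=47, Au⁺: 78 e⁻, Z=79. Sb⁵⁺ < Sn⁴⁺ (isoelectronic, higher Z=51 is smaller); Sn⁴⁺ < In³⁺ (both 46 e⁻, Z=50>49); In³⁺ < Cd²⁺ (isoelectronic, higher Z=49 is smaller); Cd²⁺ < Ag⁺ (isoelectronic, higher Z=48 is smaller); Ag⁺ < Au⁺ (same group, 1 shell fewer).
Putting Sn⁴⁺ in gives Sb⁵⁺ < Sn⁴⁺ < In³⁺ < Cd²⁺ < Ag⁺ < Au⁺; it lands at slot 2.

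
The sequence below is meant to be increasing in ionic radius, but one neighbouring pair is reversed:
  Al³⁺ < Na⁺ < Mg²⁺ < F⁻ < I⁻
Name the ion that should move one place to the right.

The pair Na⁺, Mg²⁺ is the wrong way round — both have 10 electrons but Z(Mg)=12 > Z(Na)=11, so Mg²⁺ should be the smaller of the two. All other adjacent pairs agree with periodic trends, so Na⁺ is the misplaced ion.

Na⁺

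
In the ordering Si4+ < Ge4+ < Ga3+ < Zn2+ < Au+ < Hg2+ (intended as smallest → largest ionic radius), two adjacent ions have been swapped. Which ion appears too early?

The pair Au+, Hg2+ is the wrong way round — they are isoelectronic (78 e⁻) and Hg has more protons than Au (80 vs 79), making Hg2+ smaller. All other adjacent pairs agree with periodic trends, so Au+ is the misplaced ion.

Au+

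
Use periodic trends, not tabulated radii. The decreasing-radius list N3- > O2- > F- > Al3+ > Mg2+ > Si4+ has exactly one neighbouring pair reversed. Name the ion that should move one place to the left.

Mg2+

The pair Al3+, Mg2+ is the wrong way round — both have 10 electrons but Z(Al)=13 > Z(Mg)=12, so Al3+ should be the smaller of the two. All other adjacent pairs agree with periodic trends, so Mg2+ is the misplaced ion.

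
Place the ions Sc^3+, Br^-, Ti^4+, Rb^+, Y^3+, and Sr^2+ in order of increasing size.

Ti^4+ < Sc^3+ < Y^3+ < Sr^2+ < Rb^+ < Br^-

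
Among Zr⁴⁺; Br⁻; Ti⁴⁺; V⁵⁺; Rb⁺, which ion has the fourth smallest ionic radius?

Rb⁺

Work out protons and electrons: V⁵⁺ (Z=23, 18 e⁻), Ti⁴⁺ (Z=22, 18 e⁻), Zr⁴⁺ (Z=40, 36 e⁻), Rb⁺ (Z=37, 36 e⁻), Br⁻ (Z=35, 36 e⁻). V⁵⁺ < Ti⁴⁺ (both 18 e⁻, Z=23>22); Ti⁴⁺ < Zr⁴⁺ (same group, 1 shell fewer); Zr⁴⁺ < Rb⁺ (both 36 e⁻, Z=40>37); Rb⁺ < Br⁻ (both 36 e⁻, Z=37>35).
Full ascending order: V⁵⁺ < Ti⁴⁺ < Zr⁴⁺ < Rb⁺ < Br⁻. Counting from the smallest, position 4 is Rb⁺.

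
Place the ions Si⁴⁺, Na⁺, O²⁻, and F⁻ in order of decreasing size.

O²⁻ > F⁻ > Na⁺ > Si⁴⁺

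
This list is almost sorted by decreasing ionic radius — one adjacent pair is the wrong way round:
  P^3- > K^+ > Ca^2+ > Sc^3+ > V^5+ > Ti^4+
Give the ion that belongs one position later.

Scanning neighbour by neighbour, only V^5+/Ti^4+ violates a trend: V^5+ and Ti^4+ share 18 electrons; the higher nuclear charge on V (Z=23) contracts it more, so V^5+ < Ti^4+. That makes V^5+ the one sitting a position early relative to where it belongs.

V^5+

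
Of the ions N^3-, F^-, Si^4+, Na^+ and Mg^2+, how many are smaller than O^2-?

4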